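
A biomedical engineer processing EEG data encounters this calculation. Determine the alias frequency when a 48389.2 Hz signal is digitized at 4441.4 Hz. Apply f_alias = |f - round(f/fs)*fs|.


Compute the nearest integer multiple of fs to the signal:
n = round(48389.2 / 4441.4) = 11
f_alias = |48389.2 - 11 * 4441.4|
        = |48389.2 - 48855.4|
        = 466.2 Hz

466.2


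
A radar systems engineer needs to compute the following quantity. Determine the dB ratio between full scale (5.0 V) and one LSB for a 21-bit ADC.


Dynamic range from full-scale to LSB:
V_min = V_max / 2^bits = 5.0 / 2^21
DR = 20 * log10(V_max / V_min)
   = 20 * log10(2^21)
   = 20 * 21 * log10(2)
   = 126.43 dB

126.43 dB


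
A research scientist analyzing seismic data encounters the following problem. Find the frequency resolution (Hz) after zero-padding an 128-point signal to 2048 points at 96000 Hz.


Frequency resolution after zero-padding:
N_padded = 128 * 16 = 2048
df = fs / N_padded
   = 96000 / 2048
   = 46.875 Hz

46.875 Hz


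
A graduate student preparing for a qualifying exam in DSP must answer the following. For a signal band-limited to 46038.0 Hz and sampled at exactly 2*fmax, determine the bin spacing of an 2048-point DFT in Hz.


Step 1 — Nyquist sampling rate:
fs = 2 * fmax = 2 * 46038.0 = 92076.0 Hz

Step 2 — DFT bin spacing:
df = fs / N = 92076.0 / 2048 = 44.959 Hz

44.959 Hz


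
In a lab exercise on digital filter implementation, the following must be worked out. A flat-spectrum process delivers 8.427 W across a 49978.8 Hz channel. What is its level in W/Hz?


Power spectral density:
PSD = P / BW
    = 8.427 / 49978.8
    = 0.00016861 W/Hz

0.00016861 W/Hz


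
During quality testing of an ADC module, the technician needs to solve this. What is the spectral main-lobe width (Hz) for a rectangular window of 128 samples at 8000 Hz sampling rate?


Main lobe width for a rectangular window:
Width = 2 * fs / N
      = 2 * 8000 / 128
      = 16000 / 128
      = 125.0 Hz

125.0 Hz


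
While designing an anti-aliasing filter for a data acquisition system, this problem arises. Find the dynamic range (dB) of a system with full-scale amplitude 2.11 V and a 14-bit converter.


Dynamic range from full-scale to LSB:
V_min = V_max / 2^bits = 2.11 / 2^14
DR = 20 * log10(V_max / V_min)
   = 20 * log10(2^14)
   = 20 * 14 * log10(2)
   = 84.29 dB

84.29 dB


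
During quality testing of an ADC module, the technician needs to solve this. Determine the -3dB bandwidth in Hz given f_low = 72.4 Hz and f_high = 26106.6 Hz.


Bandwidth is the difference of -3dB frequencies:
BW = f_high - f_low
   = 26106.6 - 72.4
   = 26034.2 Hz

26034.2 Hz


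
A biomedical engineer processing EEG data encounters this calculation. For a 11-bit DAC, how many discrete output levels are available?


Number of quantization levels = 2^N
= 2^11
= 2048

2048


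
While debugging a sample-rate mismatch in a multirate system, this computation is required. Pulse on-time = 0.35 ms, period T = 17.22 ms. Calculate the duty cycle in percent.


Duty cycle as a percentage:
DC = (t_on / T) * 100
   = (0.35 / 17.22) * 100
   = 0.020325 * 100
   = 2.03 %

2.03 %


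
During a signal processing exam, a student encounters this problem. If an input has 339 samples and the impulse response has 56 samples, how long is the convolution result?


Linear convolution output length:
L = N + M - 1
  = 339 + 56 - 1
  = 394 samples

394


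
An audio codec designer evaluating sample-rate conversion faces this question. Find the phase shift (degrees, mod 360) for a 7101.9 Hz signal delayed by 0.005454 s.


Phase shift from frequency and time delay:
phi = 360 * f * t_delay
    = 360 * 7101.9 * 0.005454
    = 13944.15 degrees
    mod 360 = 264.15 degrees

264.15 degrees


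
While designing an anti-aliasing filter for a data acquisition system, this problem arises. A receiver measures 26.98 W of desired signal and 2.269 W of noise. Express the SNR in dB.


SNR in decibels:
SNR = 10 * log10(Ps / Pn)
    = 10 * log10(26.98 / 2.269)
    = 10 * log10(11.8907)
    = 10 * 1.0752
    = 10.75 dB

10.75 dB


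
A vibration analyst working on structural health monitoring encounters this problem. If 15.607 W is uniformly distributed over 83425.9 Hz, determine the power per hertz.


Power spectral density:
PSD = P / BW
    = 15.607 / 83425.9
    = 0.00018708 W/Hz

0.00018708 W/Hz


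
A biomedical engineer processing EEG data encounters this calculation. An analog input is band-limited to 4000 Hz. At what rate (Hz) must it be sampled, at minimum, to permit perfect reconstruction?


The Nyquist rate is twice the maximum frequency component.
fs_min = 2 * fmax
      = 2 * 4000
      = 8000 Hz

8000


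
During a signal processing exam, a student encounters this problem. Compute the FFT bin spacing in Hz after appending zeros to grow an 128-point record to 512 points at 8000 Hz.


Frequency resolution after zero-padding:
N_padded = 128 * 4 = 512
df = fs / N_padded
   = 8000 / 512
   = 15.625 Hz

15.625 Hz


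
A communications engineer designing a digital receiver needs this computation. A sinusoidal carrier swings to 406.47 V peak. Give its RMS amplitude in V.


RMS voltage for a sinusoidal waveform:
V_rms = V_peak / sqrt(2)
      = 406.47 / 1.414214
      = 287.418 V

287.418 V


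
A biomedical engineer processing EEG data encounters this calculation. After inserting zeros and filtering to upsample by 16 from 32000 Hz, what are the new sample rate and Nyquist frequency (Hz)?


Step 1 — output sample rate after interpolation by L:
fs_out = L * fs_in = 16 * 32000 = 512000 Hz

Step 2 — Nyquist frequency of the output stream:
f_Nyq = fs_out / 2 = 512000 / 2 = 256000.0 Hz

fs_out = 512000 Hz; f_Nyquist = 256000.0 Hz


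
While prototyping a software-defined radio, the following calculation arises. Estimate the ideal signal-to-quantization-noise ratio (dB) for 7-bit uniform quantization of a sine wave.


Theoretical SNR for a full-scale sinusoid:
SNR = 6.02 * N + 1.76
    = 6.02 * 7 + 1.76
    = 42.14 + 1.76
    = 43.9 dB

43.9 dB


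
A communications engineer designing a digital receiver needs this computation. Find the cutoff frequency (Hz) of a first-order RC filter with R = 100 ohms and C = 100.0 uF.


Cutoff frequency of a first-order RC filter:
fc = 1 / (2 * pi * R * C)
C = 100.0 uF = 0.0001 F
fc = 1 / (2 * pi * 100 * 0.0001)
   = 1 / 0.062831853071796
   = 15.915494 Hz

15.915494 Hz


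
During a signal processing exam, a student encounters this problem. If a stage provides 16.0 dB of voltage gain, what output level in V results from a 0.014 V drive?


Output voltage from dB gain:
V_out = V_in * 10^(gain_dB / 20)
      = 0.014 * 10^(16.0 / 20)
      = 0.014 * 6.309573
      = 0.0883 V

0.0883 V


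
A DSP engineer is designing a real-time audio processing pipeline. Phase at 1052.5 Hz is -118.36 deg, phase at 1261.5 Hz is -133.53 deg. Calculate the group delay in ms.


Group delay from phase difference:
tau = -d(phi)/d(omega)
d(phi) = -15.17 deg = -0.264766 rad
d(omega) = 2*pi*(1261.5 - 1052.5) = 1313.1857 rad/s
tau = -(-0.264766) / 1313.1857
    = 0.2016 ms

0.2016 ms


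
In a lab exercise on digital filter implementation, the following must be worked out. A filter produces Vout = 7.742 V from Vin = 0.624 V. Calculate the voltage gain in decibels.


Voltage gain in dB:
G = 20 * log10(Vout / Vin)
  = 20 * log10(7.742 / 0.624)
  = 20 * log10(12.407051)
  = 20 * 1.093669
  = 21.87 dB

21.87 dB


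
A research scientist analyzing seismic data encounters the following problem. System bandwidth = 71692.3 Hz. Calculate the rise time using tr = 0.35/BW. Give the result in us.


Rise time from bandwidth relationship:
tr = 0.35 / BW
   = 0.35 / 71692.3
   = 4.881974773e-06 s
   = 4.882 us

4.882 us


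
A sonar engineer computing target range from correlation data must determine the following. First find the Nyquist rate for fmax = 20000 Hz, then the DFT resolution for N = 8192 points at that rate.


Step 1 — Nyquist sampling rate:
fs = 2 * fmax = 2 * 20000 = 40000 Hz

Step 2 — DFT bin spacing:
df = fs / N = 40000 / 8192 = 4.8828 Hz

4.8828 Hz


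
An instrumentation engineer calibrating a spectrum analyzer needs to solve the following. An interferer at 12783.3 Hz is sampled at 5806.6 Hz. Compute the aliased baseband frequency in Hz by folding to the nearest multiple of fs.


Compute the nearest integer multiple of fs to the signal:
n = round(12783.3 / 5806.6) = 2
f_alias = |12783.3 - 2 * 5806.6|
        = |12783.3 - 11613.2|
        = 1170.1 Hz

1170.1


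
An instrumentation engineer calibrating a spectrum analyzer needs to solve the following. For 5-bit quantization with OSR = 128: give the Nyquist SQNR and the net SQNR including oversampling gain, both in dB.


Step 1 — baseline SQNR at Nyquist:
SQNR_base = 6.02*N + 1.76
          = 6.02*5 + 1.76
          = 31.86 dB

Step 2 — oversampling processing gain:
G = 10*log10(OSR) = 10*log10(128) = 21.07 dB

Step 3 — total:
SQNR_total = 31.86 + 21.07 = 52.93 dB

Base SQNR = 31.86 dB; oversampled SQNR = 52.93 dB


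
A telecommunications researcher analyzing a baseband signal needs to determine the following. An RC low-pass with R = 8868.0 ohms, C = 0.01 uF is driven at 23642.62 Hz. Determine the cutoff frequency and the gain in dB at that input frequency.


Step 1 — cutoff frequency:
fc = 1 / (2*pi*R*C)
C = 0.01 uF = 1e-08 F
fc = 1 / (2*pi*8868.0*1e-08)
   = 1794.711 Hz

Step 2 — magnitude at f = 23642.62 Hz:
|H(f)| = 1 / sqrt(1 + (f/fc)^2)
f/fc = 23642.62 / 1794.711 = 13.173497
|H| = 1 / sqrt(1 + 173.541023) = 0.0756922
|H|_dB = 20*log10(0.0756922) = -22.42 dB

fc = 1794.711 Hz; |H(23642.62 Hz)| = -22.42 dB


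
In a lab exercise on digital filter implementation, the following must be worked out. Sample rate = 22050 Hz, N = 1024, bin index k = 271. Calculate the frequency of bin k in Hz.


Frequency of DFT bin k:
f_k = k * fs / N
    = 271 * 22050 / 1024
    = 5975550 / 1024
    = 5835.498 Hz

5835.498 Hz


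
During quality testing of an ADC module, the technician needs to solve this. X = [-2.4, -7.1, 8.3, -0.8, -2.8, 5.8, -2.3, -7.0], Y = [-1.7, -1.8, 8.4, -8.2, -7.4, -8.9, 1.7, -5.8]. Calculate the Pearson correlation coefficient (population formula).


Pearson correlation coefficient (population):
r = cov(X,Y) / (std(X) * std(Y))
Mean X = -1.0375, Mean Y = -2.9625
Cov(X,Y) = 9.292656
Std(X) = 5.158231, Std(Y) = 5.525156
r = 0.3261

0.3261


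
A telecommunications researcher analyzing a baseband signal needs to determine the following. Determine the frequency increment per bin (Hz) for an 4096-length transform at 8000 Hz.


DFT frequency resolution:
df = fs / N
   = 8000 / 4096
   = 1.9531 Hz

1.9531 Hz


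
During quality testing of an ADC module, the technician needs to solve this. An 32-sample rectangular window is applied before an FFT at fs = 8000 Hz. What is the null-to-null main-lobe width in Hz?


Main lobe width for a rectangular window:
Width = 2 * fs / N
      = 2 * 8000 / 32
      = 16000 / 32
      = 500.0 Hz

500.0 Hz


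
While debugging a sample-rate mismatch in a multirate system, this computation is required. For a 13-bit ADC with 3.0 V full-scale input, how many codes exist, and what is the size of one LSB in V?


Step 1 — number of quantization levels:
L = 2^N = 2^13 = 8192

Step 2 — LSB step size:
delta = Vfs / L
      = 3.0 / 8192
      = 0.00036621 V

Levels = 8192; step size = 0.00036621 V


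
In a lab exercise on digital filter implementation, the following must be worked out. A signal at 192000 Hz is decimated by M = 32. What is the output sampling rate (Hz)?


Decimation reduces the sample rate:
fs_out = fs_in / M
       = 192000 / 32
       = 6000.0 Hz

6000.0 Hz


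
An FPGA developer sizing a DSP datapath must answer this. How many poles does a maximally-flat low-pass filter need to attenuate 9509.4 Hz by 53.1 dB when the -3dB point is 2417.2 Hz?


Butterworth filter order formula:
n = log10(10^(A/10) - 1) / (2 * log10(f_stop/f_pass))
10^(53.1/10) - 1 = 204172.7945
f_stop/f_pass = 9509.4 / 2417.2 = 3.9341
n = 4.4634 -> ceil = 5

5


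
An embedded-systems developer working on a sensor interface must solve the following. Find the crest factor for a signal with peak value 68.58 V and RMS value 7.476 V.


Crest factor is the ratio of peak to RMS:
CF = V_peak / V_rms
   = 68.58 / 7.476
   = 9.1734

9.1734


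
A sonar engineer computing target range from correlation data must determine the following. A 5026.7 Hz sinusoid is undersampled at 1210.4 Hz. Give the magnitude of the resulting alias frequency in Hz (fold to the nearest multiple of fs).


Compute the nearest integer multiple of fs to the signal:
n = round(5026.7 / 1210.4) = 4
f_alias = |5026.7 - 4 * 1210.4|
        = |5026.7 - 4841.6|
        = 185.1 Hz

185.1


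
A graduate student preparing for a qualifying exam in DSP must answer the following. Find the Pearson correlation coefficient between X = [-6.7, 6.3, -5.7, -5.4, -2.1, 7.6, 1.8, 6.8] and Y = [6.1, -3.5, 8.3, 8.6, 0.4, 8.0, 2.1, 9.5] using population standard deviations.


Pearson correlation coefficient (population):
r = cov(X,Y) / (std(X) * std(Y))
Mean X = 0.325, Mean Y = 4.9375
Cov(X,Y) = -5.145938
Std(X) = 5.668278, Std(Y) = 4.417278
r = -0.2055

-0.2055


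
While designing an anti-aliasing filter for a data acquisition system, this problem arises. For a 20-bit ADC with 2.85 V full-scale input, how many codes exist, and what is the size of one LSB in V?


Step 1 — number of quantization levels:
L = 2^N = 2^20 = 1048576

Step 2 — LSB step size:
delta = Vfs / L
      = 2.85 / 1048576
      = 2.72e-06 V

Levels = 1048576; step size = 2.72e-06 V


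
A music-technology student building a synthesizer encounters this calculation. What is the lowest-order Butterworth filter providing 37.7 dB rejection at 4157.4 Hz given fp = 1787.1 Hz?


Butterworth filter order formula:
n = log10(10^(A/10) - 1) / (2 * log10(f_stop/f_pass))
10^(37.7/10) - 1 = 5887.4366
f_stop/f_pass = 4157.4 / 1787.1 = 2.3263
n = 5.1407 -> ceil = 6

6


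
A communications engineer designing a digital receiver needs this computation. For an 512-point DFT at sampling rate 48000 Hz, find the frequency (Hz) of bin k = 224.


Frequency of DFT bin k:
f_k = k * fs / N
    = 224 * 48000 / 512
    = 10752000 / 512
    = 21000.0 Hz

21000.0 Hz


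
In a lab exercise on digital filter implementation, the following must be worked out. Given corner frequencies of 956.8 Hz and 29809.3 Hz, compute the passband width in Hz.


Bandwidth is the difference of -3dB frequencies:
BW = f_high - f_low
   = 29809.3 - 956.8
   = 28852.5 Hz

28852.5 Hz


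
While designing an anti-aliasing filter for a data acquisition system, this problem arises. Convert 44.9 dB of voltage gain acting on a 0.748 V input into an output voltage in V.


Output voltage from dB gain:
V_out = V_in * 10^(gain_dB / 20)
      = 0.748 * 10^(44.9 / 20)
      = 0.748 * 175.792361
      = 131.4927 V

131.4927 V


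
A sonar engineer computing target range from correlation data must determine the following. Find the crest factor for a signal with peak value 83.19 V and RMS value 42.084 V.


Crest factor is the ratio of peak to RMS:
CF = V_peak / V_rms
   = 83.19 / 42.084
   = 1.9768

1.9768


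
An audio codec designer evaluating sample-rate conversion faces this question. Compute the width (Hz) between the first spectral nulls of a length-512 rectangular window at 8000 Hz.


Main lobe width for a rectangular window:
Width = 2 * fs / N
      = 2 * 8000 / 512
      = 16000 / 512
      = 31.25 Hz

31.25 Hz


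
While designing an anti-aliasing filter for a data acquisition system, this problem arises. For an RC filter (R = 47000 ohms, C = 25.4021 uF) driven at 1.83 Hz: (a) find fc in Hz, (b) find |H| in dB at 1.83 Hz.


Step 1 — cutoff frequency:
fc = 1 / (2*pi*R*C)
C = 25.4021 uF = 2.54021e-05 F
fc = 1 / (2*pi*47000*2.54021e-05)
   = 0.133307 Hz

Step 2 — magnitude at f = 1.83 Hz:
|H(f)| = 1 / sqrt(1 + (f/fc)^2)
f/fc = 1.83 / 0.133307 = 13.727711
|H| = 1 / sqrt(1 + 188.450049) = 0.0726528
|H|_dB = 20*log10(0.0726528) = -22.77 dB

fc = 0.133307 Hz; |H(1.83 Hz)| = -22.77 dB


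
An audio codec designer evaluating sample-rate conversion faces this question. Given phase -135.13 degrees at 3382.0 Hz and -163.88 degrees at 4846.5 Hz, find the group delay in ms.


Group delay from phase difference:
tau = -d(phi)/d(omega)
d(phi) = -28.75 deg = -0.501782 rad
d(omega) = 2*pi*(4846.5 - 3382.0) = 9201.7249 rad/s
tau = -(-0.501782) / 9201.7249
    = 0.0545 ms

0.0545 ms


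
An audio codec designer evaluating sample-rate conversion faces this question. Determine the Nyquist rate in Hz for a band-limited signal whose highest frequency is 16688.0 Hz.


The Nyquist rate is twice the maximum frequency component.
fs_min = 2 * fmax
      = 2 * 16688.0
      = 33376.0 Hz

33376.0


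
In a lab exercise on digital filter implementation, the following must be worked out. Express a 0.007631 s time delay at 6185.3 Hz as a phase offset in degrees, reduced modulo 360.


Phase shift from frequency and time delay:
phi = 360 * f * t_delay
    = 360 * 6185.3 * 0.007631
    = 16992.01 degrees
    mod 360 = 72.01 degrees

72.01 degrees


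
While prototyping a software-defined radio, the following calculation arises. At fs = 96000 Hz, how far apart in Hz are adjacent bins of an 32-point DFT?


DFT frequency resolution:
df = fs / N
   = 96000 / 32
   = 3000.0 Hz

3000.0 Hz


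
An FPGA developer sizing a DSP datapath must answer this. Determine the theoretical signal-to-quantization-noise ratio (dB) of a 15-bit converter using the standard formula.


Theoretical SNR for a full-scale sinusoid:
SNR = 6.02 * N + 1.76
    = 6.02 * 15 + 1.76
    = 90.3 + 1.76
    = 92.06 dB

92.06 dB


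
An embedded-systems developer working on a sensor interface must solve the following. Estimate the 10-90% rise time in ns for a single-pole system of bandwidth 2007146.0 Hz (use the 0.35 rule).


Rise time from bandwidth relationship:
tr = 0.35 / BW
   = 0.35 / 2007146.0
   = 1.743769512e-07 s
   = 174.377 ns

174.377 ns


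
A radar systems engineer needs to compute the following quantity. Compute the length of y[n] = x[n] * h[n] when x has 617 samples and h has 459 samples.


Linear convolution output length:
L = N + M - 1
  = 617 + 459 - 1
  = 1075 samples

1075


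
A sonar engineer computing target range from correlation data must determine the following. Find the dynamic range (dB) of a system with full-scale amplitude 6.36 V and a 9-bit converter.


Dynamic range from full-scale to LSB:
V_min = V_max / 2^bits = 6.36 / 2^9
DR = 20 * log10(V_max / V_min)
   = 20 * log10(2^9)
   = 20 * 9 * log10(2)
   = 54.19 dB

54.19 dB


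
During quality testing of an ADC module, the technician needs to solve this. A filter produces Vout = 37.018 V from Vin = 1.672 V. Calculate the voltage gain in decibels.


Voltage gain in dB:
G = 20 * log10(Vout / Vin)
  = 20 * log10(37.018 / 1.672)
  = 20 * log10(22.139952)
  = 20 * 1.345177
  = 26.9 dB

26.9 dB


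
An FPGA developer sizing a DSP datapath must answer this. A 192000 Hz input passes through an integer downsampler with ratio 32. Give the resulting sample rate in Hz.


Decimation reduces the sample rate:
fs_out = fs_in / M
       = 192000 / 32
       = 6000.0 Hz

6000.0 Hz


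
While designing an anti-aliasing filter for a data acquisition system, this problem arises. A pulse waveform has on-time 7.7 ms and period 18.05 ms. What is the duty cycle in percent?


Duty cycle as a percentage:
DC = (t_on / T) * 100
   = (7.7 / 18.05) * 100
   = 0.426593 * 100
   = 42.66 %

42.66 %


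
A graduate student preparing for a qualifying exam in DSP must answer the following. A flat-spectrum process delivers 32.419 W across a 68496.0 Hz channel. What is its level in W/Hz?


Power spectral density:
PSD = P / BW
    = 32.419 / 68496.0
    = 0.0004733 W/Hz

0.0004733 W/Hz


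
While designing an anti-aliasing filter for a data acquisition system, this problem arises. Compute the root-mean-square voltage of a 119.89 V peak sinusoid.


RMS voltage for a sinusoidal waveform:
V_rms = V_peak / sqrt(2)
      = 119.89 / 1.414214
      = 84.775 V

84.775 V


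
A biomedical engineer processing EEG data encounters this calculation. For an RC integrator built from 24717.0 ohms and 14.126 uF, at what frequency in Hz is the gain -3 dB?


Cutoff frequency of a first-order RC filter:
fc = 1 / (2 * pi * R * C)
C = 14.126 uF = 1.4126e-05 F
fc = 1 / (2 * pi * 24717.0 * 1.4126e-05)
   = 1 / 2.1937888652217
   = 0.455832 Hz

0.455832 Hz


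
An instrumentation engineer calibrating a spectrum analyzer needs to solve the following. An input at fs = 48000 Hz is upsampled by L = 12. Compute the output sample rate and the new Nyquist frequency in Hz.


Step 1 — output sample rate after interpolation by L:
fs_out = L * fs_in = 12 * 48000 = 576000 Hz

Step 2 — Nyquist frequency of the output stream:
f_Nyq = fs_out / 2 = 576000 / 2 = 288000.0 Hz

fs_out = 576000 Hz; f_Nyquist = 288000.0 Hz


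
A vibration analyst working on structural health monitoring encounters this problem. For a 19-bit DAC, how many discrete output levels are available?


Number of quantization levels = 2^N
= 2^19
= 524288

524288


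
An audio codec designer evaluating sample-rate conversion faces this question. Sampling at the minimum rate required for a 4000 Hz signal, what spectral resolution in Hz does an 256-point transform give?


Step 1 — Nyquist sampling rate:
fs = 2 * fmax = 2 * 4000 = 8000 Hz

Step 2 — DFT bin spacing:
df = fs / N = 8000 / 256 = 31.25 Hz

31.25 Hz


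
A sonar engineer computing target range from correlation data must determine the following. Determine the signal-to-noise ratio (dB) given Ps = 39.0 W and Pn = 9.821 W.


SNR in decibels:
SNR = 10 * log10(Ps / Pn)
    = 10 * log10(39.0 / 9.821)
    = 10 * log10(3.9711)
    = 10 * 0.5989
    = 5.99 dB

5.99 dB


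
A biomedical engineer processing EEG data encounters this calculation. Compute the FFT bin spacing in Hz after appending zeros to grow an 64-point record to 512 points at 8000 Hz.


Frequency resolution after zero-padding:
N_padded = 64 * 8 = 512
df = fs / N_padded
   = 8000 / 512
   = 15.625 Hz

15.625 Hz


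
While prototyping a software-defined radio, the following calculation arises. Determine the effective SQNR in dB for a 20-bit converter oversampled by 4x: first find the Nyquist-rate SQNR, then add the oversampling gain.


Step 1 — baseline SQNR at Nyquist:
SQNR_base = 6.02*N + 1.76
          = 6.02*20 + 1.76
          = 122.16 dB

Step 2 — oversampling processing gain:
G = 10*log10(OSR) = 10*log10(4) = 6.02 dB

Step 3 — total:
SQNR_total = 122.16 + 6.02 = 128.18 dB

Base SQNR = 122.16 dB; oversampled SQNR = 128.18 dB


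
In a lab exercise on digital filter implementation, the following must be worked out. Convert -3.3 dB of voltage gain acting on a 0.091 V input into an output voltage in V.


Output voltage from dB gain:
V_out = V_in * 10^(gain_dB / 20)
      = 0.091 * 10^(-3.3 / 20)
      = 0.091 * 0.683912
      = 0.0622 V

0.0622 V


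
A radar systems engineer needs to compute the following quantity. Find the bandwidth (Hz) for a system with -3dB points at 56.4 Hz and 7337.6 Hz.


Bandwidth is the difference of -3dB frequencies:
BW = f_high - f_low
   = 7337.6 - 56.4
   = 7281.2 Hz

7281.2 Hz


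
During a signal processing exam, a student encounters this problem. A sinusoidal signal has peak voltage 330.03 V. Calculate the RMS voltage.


RMS voltage for a sinusoidal waveform:
V_rms = V_peak / sqrt(2)
      = 330.03 / 1.414214
      = 233.366 V

233.366 V


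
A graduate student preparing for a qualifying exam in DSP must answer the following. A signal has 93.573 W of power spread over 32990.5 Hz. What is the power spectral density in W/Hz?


Power spectral density:
PSD = P / BW
    = 93.573 / 32990.5
    = 0.00283636 W/Hz

0.00283636 W/Hz


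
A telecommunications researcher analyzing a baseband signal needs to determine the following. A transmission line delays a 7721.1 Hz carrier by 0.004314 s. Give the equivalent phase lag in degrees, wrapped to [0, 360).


Phase shift from frequency and time delay:
phi = 360 * f * t_delay
    = 360 * 7721.1 * 0.004314
    = 11991.18 degrees
    mod 360 = 111.18 degrees

111.18 degrees


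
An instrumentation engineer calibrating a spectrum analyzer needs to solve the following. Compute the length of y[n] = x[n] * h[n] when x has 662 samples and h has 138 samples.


Linear convolution output length:
L = N + M - 1
  = 662 + 138 - 1
  = 799 samples

799


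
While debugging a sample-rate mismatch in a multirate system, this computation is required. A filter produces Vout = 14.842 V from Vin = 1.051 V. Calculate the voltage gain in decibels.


Voltage gain in dB:
G = 20 * log10(Vout / Vin)
  = 20 * log10(14.842 / 1.051)
  = 20 * log10(14.121789)
  = 20 * 1.14989
  = 23.0 dB

23.0 dB


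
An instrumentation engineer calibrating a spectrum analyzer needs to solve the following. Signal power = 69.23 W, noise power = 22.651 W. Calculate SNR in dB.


SNR in decibels:
SNR = 10 * log10(Ps / Pn)
    = 10 * log10(69.23 / 22.651)
    = 10 * log10(3.0564)
    = 10 * 0.4852
    = 4.85 dB

4.85 dB


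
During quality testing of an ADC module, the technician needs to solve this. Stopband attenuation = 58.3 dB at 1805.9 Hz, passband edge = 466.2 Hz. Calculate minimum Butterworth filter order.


Butterworth filter order formula:
n = log10(10^(A/10) - 1) / (2 * log10(f_stop/f_pass))
10^(58.3/10) - 1 = 676081.9754
f_stop/f_pass = 1805.9 / 466.2 = 3.8737
n = 4.9565 -> ceil = 5

5


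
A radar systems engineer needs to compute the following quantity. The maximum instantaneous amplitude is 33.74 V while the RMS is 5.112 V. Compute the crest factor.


Crest factor is the ratio of peak to RMS:
CF = V_peak / V_rms
   = 33.74 / 5.112
   = 6.6002

6.6002


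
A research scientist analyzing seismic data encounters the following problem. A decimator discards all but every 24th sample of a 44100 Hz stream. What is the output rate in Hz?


Decimation reduces the sample rate:
fs_out = fs_in / M
       = 44100 / 24
       = 1837.5 Hz

1837.5 Hz


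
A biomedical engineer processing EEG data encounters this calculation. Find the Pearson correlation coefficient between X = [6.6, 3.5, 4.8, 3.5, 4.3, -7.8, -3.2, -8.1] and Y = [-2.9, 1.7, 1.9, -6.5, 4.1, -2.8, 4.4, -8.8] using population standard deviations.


Pearson correlation coefficient (population):
r = cov(X,Y) / (std(X) * std(Y))
Mean X = 0.45, Mean Y = -1.1125
Cov(X,Y) = 9.231875
Std(X) = 5.530145, Std(Y) = 4.592232
r = 0.3635

0.3635


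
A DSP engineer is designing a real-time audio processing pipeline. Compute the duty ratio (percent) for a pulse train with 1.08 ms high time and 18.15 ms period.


Duty cycle as a percentage:
DC = (t_on / T) * 100
   = (1.08 / 18.15) * 100
   = 0.059504 * 100
   = 5.95 %

5.95 %


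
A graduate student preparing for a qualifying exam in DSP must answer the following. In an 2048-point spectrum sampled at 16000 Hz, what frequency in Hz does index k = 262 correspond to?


Frequency of DFT bin k:
f_k = k * fs / N
    = 262 * 16000 / 2048
    = 4192000 / 2048
    = 2046.875 Hz

2046.875 Hz


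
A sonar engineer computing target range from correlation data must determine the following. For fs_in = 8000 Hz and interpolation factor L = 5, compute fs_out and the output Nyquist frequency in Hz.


Step 1 — output sample rate after interpolation by L:
fs_out = L * fs_in = 5 * 8000 = 40000 Hz

Step 2 — Nyquist frequency of the output stream:
f_Nyq = fs_out / 2 = 40000 / 2 = 20000.0 Hz

fs_out = 40000 Hz; f_Nyquist = 20000.0 Hz


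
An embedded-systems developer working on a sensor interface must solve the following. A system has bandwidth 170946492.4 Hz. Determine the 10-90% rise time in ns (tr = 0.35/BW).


Rise time from bandwidth relationship:
tr = 0.35 / BW
   = 0.35 / 170946492.4
   = 2.047424285e-09 s
   = 2.0474 ns

2.0474 ns


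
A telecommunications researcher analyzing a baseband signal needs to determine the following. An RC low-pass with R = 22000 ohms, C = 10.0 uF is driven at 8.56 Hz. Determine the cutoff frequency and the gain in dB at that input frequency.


Step 1 — cutoff frequency:
fc = 1 / (2*pi*R*C)
C = 10.0 uF = 1e-05 F
fc = 1 / (2*pi*22000*1e-05)
   = 0.723432 Hz

Step 2 — magnitude at f = 8.56 Hz:
|H(f)| = 1 / sqrt(1 + (f/fc)^2)
f/fc = 8.56 / 0.723432 = 11.832487
|H| = 1 / sqrt(1 + 140.007749) = 0.0842129
|H|_dB = 20*log10(0.0842129) = -21.49 dB

fc = 0.723432 Hz; |H(8.56 Hz)| = -21.49 dB


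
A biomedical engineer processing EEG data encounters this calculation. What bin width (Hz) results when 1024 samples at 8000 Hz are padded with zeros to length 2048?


Frequency resolution after zero-padding:
N_padded = 1024 * 2 = 2048
df = fs / N_padded
   = 8000 / 2048
   = 3.9062 Hz

3.9062 Hz


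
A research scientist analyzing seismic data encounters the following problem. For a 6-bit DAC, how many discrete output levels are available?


Number of quantization levels = 2^N
= 2^6
= 64

64


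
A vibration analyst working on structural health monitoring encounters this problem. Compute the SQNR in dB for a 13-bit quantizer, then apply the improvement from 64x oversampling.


Step 1 — baseline SQNR at Nyquist:
SQNR_base = 6.02*N + 1.76
          = 6.02*13 + 1.76
          = 80.02 dB

Step 2 — oversampling processing gain:
G = 10*log10(OSR) = 10*log10(64) = 18.06 dB

Step 3 — total:
SQNR_total = 80.02 + 18.06 = 98.08 dB

Base SQNR = 80.02 dB; oversampled SQNR = 98.08 dB


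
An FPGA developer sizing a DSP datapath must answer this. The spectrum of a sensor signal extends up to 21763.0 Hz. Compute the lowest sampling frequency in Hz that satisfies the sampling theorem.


The Nyquist rate is twice the maximum frequency component.
fs_min = 2 * fmax
      = 2 * 21763.0
      = 43526.0 Hz

43526.0


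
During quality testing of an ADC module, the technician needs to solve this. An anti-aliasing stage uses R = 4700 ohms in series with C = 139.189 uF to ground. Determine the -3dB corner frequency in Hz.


Cutoff frequency of a first-order RC filter:
fc = 1 / (2 * pi * R * C)
C = 139.189 uF = 0.000139189 F
fc = 1 / (2 * pi * 4700 * 0.000139189)
   = 1 / 4.1103863146888
   = 0.243286 Hz

0.243286 Hz


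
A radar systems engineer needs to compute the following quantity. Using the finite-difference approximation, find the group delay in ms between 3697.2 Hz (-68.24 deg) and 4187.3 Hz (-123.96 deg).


Group delay from phase difference:
tau = -d(phi)/d(omega)
d(phi) = -55.72 deg = -0.972497 rad
d(omega) = 2*pi*(4187.3 - 3697.2) = 3079.3891 rad/s
tau = -(-0.972497) / 3079.3891
    = 0.3158 ms

0.3158 ms


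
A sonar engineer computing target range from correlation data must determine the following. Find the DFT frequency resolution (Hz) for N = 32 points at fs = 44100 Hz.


DFT frequency resolution:
df = fs / N
   = 44100 / 32
   = 1378.125 Hz

1378.125 Hz


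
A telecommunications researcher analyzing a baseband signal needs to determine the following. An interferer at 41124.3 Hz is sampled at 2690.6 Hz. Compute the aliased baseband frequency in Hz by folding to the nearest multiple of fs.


Compute the nearest integer multiple of fs to the signal:
n = round(41124.3 / 2690.6) = 15
f_alias = |41124.3 - 15 * 2690.6|
        = |41124.3 - 40359.0|
        = 765.3 Hz

765.3


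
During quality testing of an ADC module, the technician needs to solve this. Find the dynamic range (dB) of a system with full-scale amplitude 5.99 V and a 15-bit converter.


Dynamic range from full-scale to LSB:
V_min = V_max / 2^bits = 5.99 / 2^15
DR = 20 * log10(V_max / V_min)
   = 20 * log10(2^15)
   = 20 * 15 * log10(2)
   = 90.31 dB

90.31 dB


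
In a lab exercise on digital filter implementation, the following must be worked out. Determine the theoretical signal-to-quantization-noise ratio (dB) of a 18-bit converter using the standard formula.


Theoretical SNR for a full-scale sinusoid:
SNR = 6.02 * N + 1.76
    = 6.02 * 18 + 1.76
    = 108.36 + 1.76
    = 110.12 dB

110.12 dB


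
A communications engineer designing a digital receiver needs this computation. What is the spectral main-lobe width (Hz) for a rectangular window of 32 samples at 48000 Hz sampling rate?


Main lobe width for a rectangular window:
Width = 2 * fs / N
      = 2 * 48000 / 32
      = 96000 / 32
      = 3000.0 Hz

3000.0 Hz


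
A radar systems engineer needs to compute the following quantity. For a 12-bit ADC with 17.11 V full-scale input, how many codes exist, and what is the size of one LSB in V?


Step 1 — number of quantization levels:
L = 2^N = 2^12 = 4096

Step 2 — LSB step size:
delta = Vfs / L
      = 17.11 / 4096
      = 0.00417725 V

Levels = 4096; step size = 0.00417725 V


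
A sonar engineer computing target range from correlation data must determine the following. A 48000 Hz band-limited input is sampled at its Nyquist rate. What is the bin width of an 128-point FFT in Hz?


Step 1 — Nyquist sampling rate:
fs = 2 * fmax = 2 * 48000 = 96000 Hz

Step 2 — DFT bin spacing:
df = fs / N = 96000 / 128 = 750.0 Hz

750.0 Hz


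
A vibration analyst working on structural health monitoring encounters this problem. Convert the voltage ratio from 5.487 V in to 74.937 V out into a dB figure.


Voltage gain in dB:
G = 20 * log10(Vout / Vin)
  = 20 * log10(74.937 / 5.487)
  = 20 * log10(13.65719)
  = 20 * 1.135361
  = 22.71 dB

22.71 dB


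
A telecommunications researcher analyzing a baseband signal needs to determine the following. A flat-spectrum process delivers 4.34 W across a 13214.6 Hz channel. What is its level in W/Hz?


Power spectral density:
PSD = P / BW
    = 4.34 / 13214.6
    = 0.00032842 W/Hz

0.00032842 W/Hz


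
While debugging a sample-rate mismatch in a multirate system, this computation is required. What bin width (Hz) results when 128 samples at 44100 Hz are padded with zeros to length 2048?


Frequency resolution after zero-padding:
N_padded = 128 * 16 = 2048
df = fs / N_padded
   = 44100 / 2048
   = 21.5332 Hz

21.5332 Hz


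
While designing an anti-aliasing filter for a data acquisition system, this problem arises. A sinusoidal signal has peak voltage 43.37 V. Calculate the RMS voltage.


RMS voltage for a sinusoidal waveform:
V_rms = V_peak / sqrt(2)
      = 43.37 / 1.414214
      = 30.667 V

30.667 V


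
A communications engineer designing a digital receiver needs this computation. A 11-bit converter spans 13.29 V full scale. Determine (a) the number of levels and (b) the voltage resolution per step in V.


Step 1 — number of quantization levels:
L = 2^N = 2^11 = 2048

Step 2 — LSB step size:
delta = Vfs / L
      = 13.29 / 2048
      = 0.00648926 V

Levels = 2048; step size = 0.00648926 V


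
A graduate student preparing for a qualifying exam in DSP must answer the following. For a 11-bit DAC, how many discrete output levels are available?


Number of quantization levels = 2^N
= 2^11
= 2048

2048


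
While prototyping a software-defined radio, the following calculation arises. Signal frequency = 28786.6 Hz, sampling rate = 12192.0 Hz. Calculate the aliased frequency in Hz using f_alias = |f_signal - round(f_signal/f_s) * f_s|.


Compute the nearest integer multiple of fs to the signal:
n = round(28786.6 / 12192.0) = 2
f_alias = |28786.6 - 2 * 12192.0|
        = |28786.6 - 24384.0|
        = 4402.6 Hz

4402.6


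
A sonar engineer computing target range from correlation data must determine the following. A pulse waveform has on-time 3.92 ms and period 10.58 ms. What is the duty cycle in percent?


Duty cycle as a percentage:
DC = (t_on / T) * 100
   = (3.92 / 10.58) * 100
   = 0.37051 * 100
   = 37.05 %

37.05 %


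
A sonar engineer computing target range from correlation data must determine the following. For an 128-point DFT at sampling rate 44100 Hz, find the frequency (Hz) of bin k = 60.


Frequency of DFT bin k:
f_k = k * fs / N
    = 60 * 44100 / 128
    = 2646000 / 128
    = 20671.875 Hz

20671.875 Hz


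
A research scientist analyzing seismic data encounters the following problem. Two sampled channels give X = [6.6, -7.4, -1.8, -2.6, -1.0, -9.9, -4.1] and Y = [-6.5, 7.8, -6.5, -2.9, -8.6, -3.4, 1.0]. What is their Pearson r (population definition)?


Pearson correlation coefficient (population):
r = cov(X,Y) / (std(X) * std(Y))
Mean X = -2.8857, Mean Y = -2.7286
Cov(X,Y) = -14.048163
Std(X) = 4.86751, Std(Y) = 5.184514
r = -0.5567

-0.5567


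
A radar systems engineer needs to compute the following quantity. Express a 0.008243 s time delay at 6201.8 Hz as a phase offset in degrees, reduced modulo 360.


Phase shift from frequency and time delay:
phi = 360 * f * t_delay
    = 360 * 6201.8 * 0.008243
    = 18403.72 degrees
    mod 360 = 43.72 degrees

43.72 degrees


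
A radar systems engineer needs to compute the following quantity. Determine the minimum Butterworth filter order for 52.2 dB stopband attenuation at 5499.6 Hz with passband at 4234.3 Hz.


Butterworth filter order formula:
n = log10(10^(A/10) - 1) / (2 * log10(f_stop/f_pass))
10^(52.2/10) - 1 = 165957.6907
f_stop/f_pass = 5499.6 / 4234.3 = 1.2988
n = 22.9856 -> ceil = 23

23


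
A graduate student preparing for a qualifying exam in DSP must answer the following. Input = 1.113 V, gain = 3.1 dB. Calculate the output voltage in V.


Output voltage from dB gain:
V_out = V_in * 10^(gain_dB / 20)
      = 1.113 * 10^(3.1 / 20)
      = 1.113 * 1.428894
      = 1.5904 V

1.5904 V


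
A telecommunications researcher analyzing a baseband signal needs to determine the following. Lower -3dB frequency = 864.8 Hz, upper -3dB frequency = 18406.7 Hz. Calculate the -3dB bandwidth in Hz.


Bandwidth is the difference of -3dB frequencies:
BW = f_high - f_low
   = 18406.7 - 864.8
   = 17541.9 Hz

17541.9 Hz


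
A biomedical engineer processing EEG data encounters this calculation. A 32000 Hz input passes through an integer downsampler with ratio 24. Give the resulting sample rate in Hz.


Decimation reduces the sample rate:
fs_out = fs_in / M
       = 32000 / 24
       = 1333.3333 Hz

1333.3333 Hz


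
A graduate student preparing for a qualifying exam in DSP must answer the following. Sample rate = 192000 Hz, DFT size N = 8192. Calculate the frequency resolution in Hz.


DFT frequency resolution:
df = fs / N
   = 192000 / 8192
   = 23.4375 Hz

23.4375 Hz


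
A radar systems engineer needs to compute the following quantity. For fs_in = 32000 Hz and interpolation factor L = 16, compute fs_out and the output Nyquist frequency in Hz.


Step 1 — output sample rate after interpolation by L:
fs_out = L * fs_in = 16 * 32000 = 512000 Hz

Step 2 — Nyquist frequency of the output stream:
f_Nyq = fs_out / 2 = 512000 / 2 = 256000.0 Hz

fs_out = 512000 Hz; f_Nyquist = 256000.0 Hz


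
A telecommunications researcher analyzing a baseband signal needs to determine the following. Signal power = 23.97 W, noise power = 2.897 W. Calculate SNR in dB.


SNR in decibels:
SNR = 10 * log10(Ps / Pn)
    = 10 * log10(23.97 / 2.897)
    = 10 * log10(8.2741)
    = 10 * 0.9177
    = 9.18 dB

9.18 dB


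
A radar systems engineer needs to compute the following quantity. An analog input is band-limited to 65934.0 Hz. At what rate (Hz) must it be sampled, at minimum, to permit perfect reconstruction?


The Nyquist rate is twice the maximum frequency component.
fs_min = 2 * fmax
      = 2 * 65934.0
      = 131868.0 Hz

131868.0


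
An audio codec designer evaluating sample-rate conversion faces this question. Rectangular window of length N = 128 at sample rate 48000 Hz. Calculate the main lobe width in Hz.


Main lobe width for a rectangular window:
Width = 2 * fs / N
      = 2 * 48000 / 128
      = 96000 / 128
      = 750.0 Hz

750.0 Hz
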